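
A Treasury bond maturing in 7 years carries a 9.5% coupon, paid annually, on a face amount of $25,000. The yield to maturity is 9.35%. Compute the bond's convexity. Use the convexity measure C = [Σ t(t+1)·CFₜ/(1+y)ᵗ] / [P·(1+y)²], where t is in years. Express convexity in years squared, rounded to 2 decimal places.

33.04

With y = 0.0935:
  t   CF        PV=CF/(1+0.0935)^t    t·PV        t(t+1)·PV
  1     2,375.00     2,171.9250     2,171.9250       4,343.8500
  2     2,375.00     1,986.2140     3,972.4280      11,917.2840
  3     2,375.00     1,816.3823     5,449.1468      21,796.5871
  4     2,375.00     1,661.0720     6,644.2881      33,221.4405
  5     2,375.00     1,519.0416     7,595.2082      45,571.2490
  6     2,375.00     1,389.1556     8,334.9335      58,344.5346
  7    27,375.00    14,642.7489   102,499.2426     819,993.9408
  Σ                 25,186.5395   136,667.1722     995,188.8861
P = 25,186.5395.
Convexity = Σ t(t+1)·PV / [P·(1+y)²] = 995,188.8861 / (25,186.5395 × 1.195742) = 33.04452.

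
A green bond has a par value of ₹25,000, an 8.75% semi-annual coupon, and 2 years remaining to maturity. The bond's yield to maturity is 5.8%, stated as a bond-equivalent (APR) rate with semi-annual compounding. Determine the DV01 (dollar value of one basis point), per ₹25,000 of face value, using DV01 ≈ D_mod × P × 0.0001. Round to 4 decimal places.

₹4.8220

Periodic yield y = 0.029.
  t   CF        PV=CF/(1+0.029)^t    t·PV
  1     1,093.75     1,062.9252     1,062.9252
  2     1,093.75     1,032.9691     2,065.9381
  3     1,093.75     1,003.8572     3,011.5716
  4    26,093.75    23,274.2127    93,096.8506
  Σ                 26,373.9641    99,237.2855
P = 26,373.9641; D_Mac = 3.76270 half-year periods = 1.88135 yrs; D_mod = 1.82833 yrs.
DV01 ≈ 1.82833 × 26,373.9641 × 0.0001 = 4.822026.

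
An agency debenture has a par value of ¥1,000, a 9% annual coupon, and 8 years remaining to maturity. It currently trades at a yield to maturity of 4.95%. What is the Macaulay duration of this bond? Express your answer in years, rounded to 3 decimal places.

6.267 years

Periodic yield y = 0.0495. Discount each cash flow and weight by its year:
  t   CF        PV=CF/(1+0.0495)^t    t·PV
  1        90.00        85.7551        85.7551
  2        90.00        81.7105       163.4209
  3        90.00        77.8566       233.5697
  4        90.00        74.1844       296.7377
  5        90.00        70.6855       353.4275
  6        90.00        67.3516       404.1095
  7        90.00        64.1749       449.2245
  8     1,090.00       740.5714     5,924.5715
  Σ                  1,262.2900     7,910.8164
Price P = Σ PV = 1,262.2900.
Macaulay duration = Σ(t·PV) / P = 7,910.8164 / 1,262.2900 = 6.26704 years.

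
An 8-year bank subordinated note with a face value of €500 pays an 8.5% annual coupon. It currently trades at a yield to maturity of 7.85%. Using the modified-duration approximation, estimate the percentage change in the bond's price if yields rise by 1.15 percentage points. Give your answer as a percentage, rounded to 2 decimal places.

Periodic yield y = 0.0785. Modified duration first:
  t   CF        PV=CF/(1+0.0785)^t    t·PV
  1        42.50        39.4066        39.4066
  2        42.50        36.5383        73.0766
  3        42.50        33.8788       101.6365
  4        42.50        31.4129       125.6517
  5        42.50        29.1265       145.6325
  6        42.50        27.0065       162.0389
  7        42.50        25.0408       175.2855
  8       542.50       296.3729     2,370.9835
  Σ                    518.7834     3,193.7118
P = 518.7834; D_Mac = 6.15616 yrs; D_mod = 6.15616/(1+0.0785) = 5.70807 yrs.
ΔP/P ≈ -D_mod · Δy = -5.70807 × (+0.0115) = -0.065643 = -6.5643%.

-6.56%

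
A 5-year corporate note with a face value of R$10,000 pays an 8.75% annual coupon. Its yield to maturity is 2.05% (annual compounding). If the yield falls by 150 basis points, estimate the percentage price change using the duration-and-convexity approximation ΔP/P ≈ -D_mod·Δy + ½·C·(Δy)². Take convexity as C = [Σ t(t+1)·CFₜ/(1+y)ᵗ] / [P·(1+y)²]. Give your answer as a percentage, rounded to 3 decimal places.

+6.679%

With y = 0.0205:
  t   CF        PV=CF/(1+0.0205)^t    t·PV        t(t+1)·PV
  1       875.00       857.4228       857.4228       1,714.8457
  2       875.00       840.1988     1,680.3975       5,041.1925
  3       875.00       823.3207     2,469.9621       9,879.8482
  4       875.00       806.7817     3,227.1266      16,135.6332
  5    10,875.00     9,825.7163    49,128.5815     294,771.4889
  Σ                 13,153.4402    57,363.4905     327,543.0085
P = 13,153.4402; D_Mac = 4.36110 yrs; D_mod = 4.27350 yrs; C = 23.91129.
Duration effect: -4.27350 × (-0.015) = +0.064102
Convexity effect: 0.5 × 23.91129 × (-0.015)² = +0.0026900
ΔP/P ≈ +0.064102 + 0.0026900 = +0.066792 = +6.6792%.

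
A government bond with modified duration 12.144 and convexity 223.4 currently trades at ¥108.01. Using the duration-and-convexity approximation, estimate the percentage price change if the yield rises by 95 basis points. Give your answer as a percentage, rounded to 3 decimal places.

Duration effect: -D_mod·Δy = -12.144 × (+0.0095) = -0.115368
Convexity effect: ½·C·(Δy)² = 0.5 × 223.4 × (0.0095)² = +0.010080925
ΔP/P ≈ -0.115368 + 0.010080925 = -0.105287075
= -10.5287075%.

-10.529%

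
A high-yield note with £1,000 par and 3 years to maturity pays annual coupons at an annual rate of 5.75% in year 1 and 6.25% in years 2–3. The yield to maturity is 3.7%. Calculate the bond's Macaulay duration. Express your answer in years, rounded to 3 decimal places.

Periodic yield y = 0.037. Discount each cash flow and weight by its year:
  t   CF        PV=CF/(1+0.037)^t    t·PV
  1        57.50        55.4484        55.4484
  2        62.50        58.1196       116.2392
  3     1,062.50       952.7801     2,858.3402
  Σ                  1,066.3481     3,030.0278
Price P = Σ PV = 1,066.3481.
Macaulay duration = Σ(t·PV) / P = 3,030.0278 / 1,066.3481 = 2.84150 years.

2.841 years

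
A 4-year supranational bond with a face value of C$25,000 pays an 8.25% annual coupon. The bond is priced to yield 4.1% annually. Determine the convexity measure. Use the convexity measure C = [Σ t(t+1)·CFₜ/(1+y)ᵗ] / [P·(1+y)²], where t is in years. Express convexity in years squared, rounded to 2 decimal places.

With y = 0.041:
  t   CF        PV=CF/(1+0.041)^t    t·PV        t(t+1)·PV
  1     2,062.50     1,981.2680     1,981.2680       3,962.5360
  2     2,062.50     1,903.2354     3,806.4707      11,419.4122
  3     2,062.50     1,828.2760     5,484.8281      21,939.3125
  4    27,062.50    23,044.3783    92,177.5131     460,887.5656
  Σ                 28,757.1577   103,450.0800     498,208.8263
P = 28,757.1577.
Convexity = Σ t(t+1)·PV / [P·(1+y)²] = 498,208.8263 / (28,757.1577 × 1.083681) = 15.98689.

15.99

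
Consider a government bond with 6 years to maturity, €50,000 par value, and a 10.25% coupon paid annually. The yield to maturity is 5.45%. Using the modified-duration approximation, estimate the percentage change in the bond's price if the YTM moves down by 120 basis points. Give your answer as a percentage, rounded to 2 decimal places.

Periodic yield y = 0.0545. Modified duration first:
  t   CF        PV=CF/(1+0.0545)^t    t·PV
  1     5,125.00     4,860.1233     4,860.1233
  2     5,125.00     4,608.9363     9,217.8725
  3     5,125.00     4,370.7314    13,112.1942
  4     5,125.00     4,144.8377    16,579.3510
  5     5,125.00     3,930.6190    19,653.0950
  6    55,125.00    40,093.0502   240,558.3013
  Σ                 62,008.2979   303,980.9373
P = 62,008.2979; D_Mac = 4.90226 yrs; D_mod = 4.90226/(1+0.0545) = 4.64890 yrs.
ΔP/P ≈ -D_mod · Δy = -4.64890 × (-0.012) = +0.055787 = +5.5787%.

+5.58%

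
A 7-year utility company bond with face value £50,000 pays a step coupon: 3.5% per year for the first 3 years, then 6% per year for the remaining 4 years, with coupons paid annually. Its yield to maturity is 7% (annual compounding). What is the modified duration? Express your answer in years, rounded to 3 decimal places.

5.771 years

Periodic yield y = 0.07. First find Macaulay duration:
  t   CF        PV=CF/(1+0.07)^t    t·PV
  1     1,750.00     1,635.5140     1,635.5140
  2     1,750.00     1,528.5178     3,057.0355
  3     1,750.00     1,428.5213     4,285.5639
  4     3,000.00     2,288.6856     9,154.7425
  5     3,000.00     2,138.9585    10,694.7927
  6     3,000.00     1,999.0267    11,994.1600
  7    53,000.00    33,005.7363   231,040.1542
  Σ                 44,024.9602   271,861.9629
P = 44,024.9602; Macaulay duration = 271,861.9629 / 44,024.9602 = 6.17518 years.
Modified duration = D_Mac / (1 + y) = 6.17518 / 1.07 = 5.77119 years.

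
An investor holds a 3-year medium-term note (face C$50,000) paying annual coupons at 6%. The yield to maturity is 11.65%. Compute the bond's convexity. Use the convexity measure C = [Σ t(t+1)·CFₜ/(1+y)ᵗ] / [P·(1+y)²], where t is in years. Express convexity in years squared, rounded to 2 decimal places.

8.86

With y = 0.1165:
  t   CF        PV=CF/(1+0.1165)^t    t·PV        t(t+1)·PV
  1     3,000.00     2,686.9682     2,686.9682       5,373.9364
  2     3,000.00     2,406.5994     4,813.1988      14,439.5963
  3    53,000.00    38,080.2409   114,240.7228     456,962.8911
  Σ                 43,173.8085   121,740.8897     476,776.4237
P = 43,173.8085.
Convexity = Σ t(t+1)·PV / [P·(1+y)²] = 476,776.4237 / (43,173.8085 × 1.246572) = 8.85884.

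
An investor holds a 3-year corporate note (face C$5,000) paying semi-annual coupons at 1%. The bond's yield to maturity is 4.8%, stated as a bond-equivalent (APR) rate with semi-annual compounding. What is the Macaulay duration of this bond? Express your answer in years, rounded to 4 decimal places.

2.9603 years

Periodic yield y = 0.024. Discount each cash flow and weight by its period:
  t   CF        PV=CF/(1+0.024)^t    t·PV
  1        25.00        24.4141        24.4141
  2        25.00        23.8419        47.6837
  3        25.00        23.2831        69.8492
  4        25.00        22.7374        90.9495
  5        25.00        22.2045       111.0223
  6     5,025.00     4,358.4927    26,150.9564
  Σ                  4,474.9735    26,494.8751
Price P = Σ PV = 4,474.9735.
Macaulay duration = Σ(t·PV) / P = 26,494.8751 / 4,474.9735 = 5.92068 half-year periods.
In years: 5.92068 / 2 = 2.96034 years.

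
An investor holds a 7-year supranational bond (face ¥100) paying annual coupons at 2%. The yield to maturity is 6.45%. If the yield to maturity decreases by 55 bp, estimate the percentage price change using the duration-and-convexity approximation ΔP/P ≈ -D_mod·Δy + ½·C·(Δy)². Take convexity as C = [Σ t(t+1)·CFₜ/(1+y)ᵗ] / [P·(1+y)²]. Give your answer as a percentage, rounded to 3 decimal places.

With y = 0.0645:
  t   CF        PV=CF/(1+0.0645)^t    t·PV        t(t+1)·PV
  1         2.00         1.8788         1.8788           3.7576
  2         2.00         1.7650         3.5300          10.5899
  3         2.00         1.6580         4.9741          19.8964
  4         2.00         1.5576         6.2303          31.1514
  5         2.00         1.4632         7.3160          43.8958
  6         2.00         1.3745         8.2472          57.7305
  7       102.00        65.8538       460.9763       3,687.8100
  Σ                     75.5509       493.1526       3,854.8316
P = 75.5509; D_Mac = 6.52742 yrs; D_mod = 6.13192 yrs; C = 45.02716.
Duration effect: -6.13192 × (-0.0055) = +0.033726
Convexity effect: 0.5 × 45.02716 × (-0.0055)² = +0.0006810
ΔP/P ≈ +0.033726 + 0.0006810 = +0.034407 = +3.4407%.

+3.441%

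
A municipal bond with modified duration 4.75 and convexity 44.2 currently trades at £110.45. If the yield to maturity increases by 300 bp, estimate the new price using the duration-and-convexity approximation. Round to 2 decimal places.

Duration effect: -D_mod·Δy = -4.75 × (+0.03) = -0.142500
Convexity effect: ½·C·(Δy)² = 0.5 × 44.2 × (0.03)² = +0.0198900
ΔP/P ≈ -0.142500 + 0.0198900 = -0.122610
New price ≈ 110.45 × (1 - 0.122610) = 96.9077255.

£96.91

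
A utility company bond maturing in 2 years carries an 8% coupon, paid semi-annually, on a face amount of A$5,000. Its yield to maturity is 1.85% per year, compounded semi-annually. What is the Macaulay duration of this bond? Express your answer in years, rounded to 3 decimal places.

Periodic yield y = 0.00925. Discount each cash flow and weight by its period:
  t   CF        PV=CF/(1+0.00925)^t    t·PV
  1       200.00       198.1670       198.1670
  2       200.00       196.3507       392.7014
  3       200.00       194.5511       583.6533
  4     5,200.00     5,011.9683    20,047.8730
  Σ                  5,601.0370    21,222.3947
Price P = Σ PV = 5,601.0370.
Macaulay duration = Σ(t·PV) / P = 21,222.3947 / 5,601.0370 = 3.78901 half-year periods.
In years: 3.78901 / 2 = 1.89451 years.

1.895 years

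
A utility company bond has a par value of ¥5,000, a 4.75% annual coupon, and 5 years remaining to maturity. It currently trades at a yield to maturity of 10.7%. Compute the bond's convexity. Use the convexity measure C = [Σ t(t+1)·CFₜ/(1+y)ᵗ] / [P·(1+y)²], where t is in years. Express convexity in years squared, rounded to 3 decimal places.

21.254

With y = 0.107:
  t   CF        PV=CF/(1+0.107)^t    t·PV        t(t+1)·PV
  1       237.50       214.5438       214.5438         429.0876
  2       237.50       193.8065       387.6130       1,162.8391
  3       237.50       175.0736       525.2209       2,100.8836
  4       237.50       158.1514       632.6057       3,163.0287
  5     5,237.50     3,150.5468    15,752.7339      94,516.4032
  Σ                  3,892.1222    17,512.7173     101,372.2422
P = 3,892.1222.
Convexity = Σ t(t+1)·PV / [P·(1+y)²] = 101,372.2422 / (3,892.1222 × 1.225449) = 21.25384.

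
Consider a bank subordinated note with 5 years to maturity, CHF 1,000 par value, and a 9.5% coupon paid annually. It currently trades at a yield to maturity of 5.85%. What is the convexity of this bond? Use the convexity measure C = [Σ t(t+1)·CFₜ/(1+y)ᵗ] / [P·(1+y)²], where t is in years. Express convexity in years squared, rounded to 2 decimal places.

21.56

With y = 0.0585:
  t   CF        PV=CF/(1+0.0585)^t    t·PV        t(t+1)·PV
  1        95.00        89.7496        89.7496         179.4993
  2        95.00        84.7895       169.5789         508.7368
  3        95.00        80.1034       240.3102         961.2410
  4        95.00        75.6763       302.7054       1,513.5269
  5     1,095.00       824.0618     4,120.3092      24,721.8554
  Σ                  1,154.3807     4,922.6534      27,884.8594
P = 1,154.3807.
Convexity = Σ t(t+1)·PV / [P·(1+y)²] = 27,884.8594 / (1,154.3807 × 1.120422) = 21.55945.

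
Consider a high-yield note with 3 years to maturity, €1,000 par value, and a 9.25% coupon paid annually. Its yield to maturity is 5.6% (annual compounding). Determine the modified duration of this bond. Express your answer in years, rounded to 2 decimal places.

Periodic yield y = 0.056. First find Macaulay duration:
  t   CF        PV=CF/(1+0.056)^t    t·PV
  1        92.50        87.5947        87.5947
  2        92.50        82.9495       165.8990
  3     1,092.50       927.7473     2,783.2418
  Σ                  1,098.2915     3,036.7356
P = 1,098.2915; Macaulay duration = 3,036.7356 / 1,098.2915 = 2.76496 years.
Modified duration = D_Mac / (1 + y) = 2.76496 / 1.056 = 2.61834 years.

2.62 years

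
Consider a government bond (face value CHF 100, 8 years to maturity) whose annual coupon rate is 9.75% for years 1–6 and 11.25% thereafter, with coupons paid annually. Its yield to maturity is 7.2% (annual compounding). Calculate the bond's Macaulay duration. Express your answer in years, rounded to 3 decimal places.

6.083 years

Periodic yield y = 0.072. Discount each cash flow and weight by its year:
  t   CF        PV=CF/(1+0.072)^t    t·PV
  1         9.75         9.0951         9.0951
  2         9.75         8.4843        16.9686
  3         9.75         7.9144        23.7433
  4         9.75         7.3829        29.5315
  5         9.75         6.8870        34.4350
  6         9.75         6.4244        38.5467
  7        11.25         6.9149        48.4046
  8       111.25        63.7884       510.3072
  Σ                    116.8916       711.0322
Price P = Σ PV = 116.8916.
Macaulay duration = Σ(t·PV) / P = 711.0322 / 116.8916 = 6.08284 years.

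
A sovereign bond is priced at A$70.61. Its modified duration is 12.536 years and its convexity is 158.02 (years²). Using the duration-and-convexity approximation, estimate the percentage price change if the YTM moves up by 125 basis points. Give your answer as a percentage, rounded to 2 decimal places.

-14.44%

Duration effect: -D_mod·Δy = -12.536 × (+0.0125) = -0.156700
Convexity effect: ½·C·(Δy)² = 0.5 × 158.02 × (0.0125)² = +0.0123453125
ΔP/P ≈ -0.156700 + 0.0123453125 = -0.1443546875
= -14.43546875%.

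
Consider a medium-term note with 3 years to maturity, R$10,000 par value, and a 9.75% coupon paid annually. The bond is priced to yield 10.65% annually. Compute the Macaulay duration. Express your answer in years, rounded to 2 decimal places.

Periodic yield y = 0.1065. Discount each cash flow and weight by its year:
  t   CF        PV=CF/(1+0.1065)^t    t·PV
  1       975.00       881.1568       881.1568
  2       975.00       796.3460     1,592.6919
  3    10,975.00     8,101.2172    24,303.6515
  Σ                  9,778.7199    26,777.5002
Price P = Σ PV = 9,778.7199.
Macaulay duration = Σ(t·PV) / P = 26,777.5002 / 9,778.7199 = 2.73834 years.

2.74 years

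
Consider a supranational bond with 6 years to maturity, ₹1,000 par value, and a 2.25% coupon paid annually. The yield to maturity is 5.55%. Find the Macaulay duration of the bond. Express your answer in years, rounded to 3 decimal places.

5.643 years

Periodic yield y = 0.0555. Discount each cash flow and weight by its year:
  t   CF        PV=CF/(1+0.0555)^t    t·PV
  1        22.50        21.3169        21.3169
  2        22.50        20.1960        40.3921
  3        22.50        19.1341        57.4023
  4        22.50        18.1280        72.5119
  5        22.50        17.1748        85.8739
  6     1,022.50       739.4586     4,436.7519
  Σ                    835.4085     4,714.2490
Price P = Σ PV = 835.4085.
Macaulay duration = Σ(t·PV) / P = 4,714.2490 / 835.4085 = 5.64305 years.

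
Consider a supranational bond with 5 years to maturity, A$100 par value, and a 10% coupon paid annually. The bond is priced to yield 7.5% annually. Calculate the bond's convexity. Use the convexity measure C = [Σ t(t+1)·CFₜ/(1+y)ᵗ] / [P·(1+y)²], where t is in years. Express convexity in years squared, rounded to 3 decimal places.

20.554

With y = 0.075:
  t   CF        PV=CF/(1+0.075)^t    t·PV        t(t+1)·PV
  1        10.00         9.3023         9.3023          18.6047
  2        10.00         8.6533        17.3067          51.9200
  3        10.00         8.0496        24.1488          96.5953
  4        10.00         7.4880        29.9520         149.7601
  5       110.00        76.6214       383.1072       2,298.6435
  Σ                    110.1147       463.8171       2,615.5235
P = 110.1147.
Convexity = Σ t(t+1)·PV / [P·(1+y)²] = 2,615.5235 / (110.1147 × 1.155625) = 20.55400.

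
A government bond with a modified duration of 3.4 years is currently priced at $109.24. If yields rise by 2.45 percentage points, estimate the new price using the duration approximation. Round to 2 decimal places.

$100.14

Duration approximation: ΔP/P ≈ -D_mod · Δy = -3.4 × (+0.0245) = -0.083300.
New price ≈ 109.24 × (1 - 0.083300) = 100.140308.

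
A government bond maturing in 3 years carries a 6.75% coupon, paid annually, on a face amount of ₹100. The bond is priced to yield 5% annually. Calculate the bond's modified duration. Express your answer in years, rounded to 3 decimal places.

2.685 years

Periodic yield y = 0.05. First find Macaulay duration:
  t   CF        PV=CF/(1+0.05)^t    t·PV
  1         6.75         6.4286         6.4286
  2         6.75         6.1224        12.2449
  3       106.75        92.2147       276.6440
  Σ                    104.7657       295.3175
P = 104.7657; Macaulay duration = 295.3175 / 104.7657 = 2.81884 years.
Modified duration = D_Mac / (1 + y) = 2.81884 / 1.05 = 2.68461 years.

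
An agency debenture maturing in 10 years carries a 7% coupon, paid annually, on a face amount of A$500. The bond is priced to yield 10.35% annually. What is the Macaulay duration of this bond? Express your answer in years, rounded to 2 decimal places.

Periodic yield y = 0.1035. Discount each cash flow and weight by its year:
  t   CF        PV=CF/(1+0.1035)^t    t·PV
  1        35.00        31.7173        31.7173
  2        35.00        28.7424        57.4848
  3        35.00        26.0466        78.1398
  4        35.00        23.6036        94.4145
  5        35.00        21.3898       106.9489
  6        35.00        19.3836       116.3015
  7        35.00        17.5655       122.9588
  8        35.00        15.9180       127.3442
  9        35.00        14.4250       129.8254
  10      535.00       199.8161     1,998.1607
  Σ                    398.6080     2,863.2959
Price P = Σ PV = 398.6080.
Macaulay duration = Σ(t·PV) / P = 2,863.2959 / 398.6080 = 7.18324 years.

7.18 years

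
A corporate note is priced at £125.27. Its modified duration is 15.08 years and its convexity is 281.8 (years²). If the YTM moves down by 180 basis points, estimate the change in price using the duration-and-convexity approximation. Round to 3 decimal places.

+£39.722

Duration effect: -D_mod·Δy = -15.08 × (-0.018) = +0.271440
Convexity effect: ½·C·(Δy)² = 0.5 × 281.8 × (-0.018)² = +0.0456516
ΔP/P ≈ +0.271440 + 0.0456516 = +0.3170916
ΔP ≈ 125.27 × (+0.3170916) = +39.722064732.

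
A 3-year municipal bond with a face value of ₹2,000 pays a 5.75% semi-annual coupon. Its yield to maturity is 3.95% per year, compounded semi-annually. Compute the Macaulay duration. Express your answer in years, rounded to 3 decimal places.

Periodic yield y = 0.01975. Discount each cash flow and weight by its period:
  t   CF        PV=CF/(1+0.01975)^t    t·PV
  1        57.50        56.3864        56.3864
  2        57.50        55.2943       110.5886
  3        57.50        54.2234       162.6702
  4        57.50        53.1732       212.6929
  5        57.50        52.1434       260.7170
  6     2,057.50     1,829.6902    10,978.1411
  Σ                  2,100.9109    11,781.1962
Price P = Σ PV = 2,100.9109.
Macaulay duration = Σ(t·PV) / P = 11,781.1962 / 2,100.9109 = 5.60766 half-year periods.
In years: 5.60766 / 2 = 2.80383 years.

2.804 years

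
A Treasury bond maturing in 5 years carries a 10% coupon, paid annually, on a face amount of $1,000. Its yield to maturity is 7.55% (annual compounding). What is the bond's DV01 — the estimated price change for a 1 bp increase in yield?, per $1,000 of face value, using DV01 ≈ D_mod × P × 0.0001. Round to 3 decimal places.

Periodic yield y = 0.0755.
  t   CF        PV=CF/(1+0.0755)^t    t·PV
  1       100.00        92.9800        92.9800
  2       100.00        86.4528       172.9056
  3       100.00        80.3838       241.1515
  4       100.00        74.7409       298.9636
  5     1,100.00       764.4351     3,822.1754
  Σ                  1,098.9927     4,628.1762
P = 1,098.9927; D_Mac = 4.21129 yrs; D_mod = 3.91566 yrs.
DV01 ≈ 3.91566 × 1,098.9927 × 0.0001 = 0.430328.

$0.430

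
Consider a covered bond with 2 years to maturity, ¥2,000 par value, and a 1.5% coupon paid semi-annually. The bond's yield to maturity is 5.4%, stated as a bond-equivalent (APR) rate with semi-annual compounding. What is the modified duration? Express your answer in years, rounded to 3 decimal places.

Periodic yield y = 0.027. First find Macaulay duration:
  t   CF        PV=CF/(1+0.027)^t    t·PV
  1        15.00        14.6056        14.6056
  2        15.00        14.2217        28.4433
  3        15.00        13.8478        41.5433
  4     2,015.00     1,811.3120     7,245.2482
  Σ                  1,853.9871     7,329.8405
P = 1,853.9871; Macaulay duration = 7,329.8405 / 1,853.9871 = 3.95356 half-year periods = 1.97678 years.
Modified duration = D_Mac / (1 + y) = 1.97678 / 1.027 = 1.92481 years.

1.925 years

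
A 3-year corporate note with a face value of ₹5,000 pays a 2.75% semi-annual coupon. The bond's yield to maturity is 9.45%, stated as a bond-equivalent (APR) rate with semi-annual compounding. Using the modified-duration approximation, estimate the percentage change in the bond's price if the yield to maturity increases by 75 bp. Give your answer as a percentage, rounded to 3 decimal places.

Periodic yield y = 0.04725. Modified duration first:
  t   CF        PV=CF/(1+0.04725)^t    t·PV
  1        68.75        65.6481        65.6481
  2        68.75        62.6862       125.3724
  3        68.75        59.8579       179.5737
  4        68.75        57.1572       228.6289
  5        68.75        54.5784       272.8920
  6     5,068.75     3,842.3654    23,054.1921
  Σ                  4,142.2932    23,926.3074
P = 4,142.2932; D_Mac = 5.77610 half-year periods = 2.88805 yrs; D_mod = 2.88805/(1+0.04725) = 2.75775 yrs.
ΔP/P ≈ -D_mod · Δy = -2.75775 × (+0.0075) = -0.020683 = -2.0683%.

-2.068%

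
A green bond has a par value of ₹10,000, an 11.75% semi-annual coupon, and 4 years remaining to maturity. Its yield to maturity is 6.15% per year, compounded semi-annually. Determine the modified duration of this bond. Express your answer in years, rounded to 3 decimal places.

3.271 years

Periodic yield y = 0.03075. First find Macaulay duration:
  t   CF        PV=CF/(1+0.03075)^t    t·PV
  1       587.50       569.9733       569.9733
  2       587.50       552.9695     1,105.9390
  3       587.50       536.4730     1,609.4189
  4       587.50       520.4686     2,081.8742
  5       587.50       504.9416     2,524.7080
  6       587.50       489.8779     2,939.2671
  7       587.50       475.2635     3,326.8445
  8    10,587.50     8,309.3428    66,474.7423
  Σ                 11,959.3101    80,632.7675
P = 11,959.3101; Macaulay duration = 80,632.7675 / 11,959.3101 = 6.74226 half-year periods = 3.37113 years.
Modified duration = D_Mac / (1 + y) = 3.37113 / 1.03075 = 3.27056 years.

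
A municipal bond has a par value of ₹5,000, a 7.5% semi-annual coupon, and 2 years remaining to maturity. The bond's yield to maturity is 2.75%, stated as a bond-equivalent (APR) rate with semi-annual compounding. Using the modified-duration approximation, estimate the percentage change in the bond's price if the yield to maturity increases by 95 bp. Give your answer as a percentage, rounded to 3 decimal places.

Periodic yield y = 0.01375. Modified duration first:
  t   CF        PV=CF/(1+0.01375)^t    t·PV
  1       187.50       184.9568       184.9568
  2       187.50       182.4482       364.8964
  3       187.50       179.9735       539.9206
  4     5,187.50     4,911.7318    19,646.9270
  Σ                  5,459.1103    20,736.7009
P = 5,459.1103; D_Mac = 3.79855 half-year periods = 1.89927 yrs; D_mod = 1.89927/(1+0.01375) = 1.87351 yrs.
ΔP/P ≈ -D_mod · Δy = -1.87351 × (+0.0095) = -0.017798 = -1.7798%.

-1.780%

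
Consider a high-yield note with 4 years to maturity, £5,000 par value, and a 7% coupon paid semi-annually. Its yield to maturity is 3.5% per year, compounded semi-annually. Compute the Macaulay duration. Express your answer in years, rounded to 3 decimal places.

3.588 years

Periodic yield y = 0.0175. Discount each cash flow and weight by its period:
  t   CF        PV=CF/(1+0.0175)^t    t·PV
  1       175.00       171.9902       171.9902
  2       175.00       169.0321       338.0642
  3       175.00       166.1249       498.3748
  4       175.00       163.2677       653.0710
  5       175.00       160.4597       802.2985
  6       175.00       157.6999       946.1997
  7       175.00       154.9877     1,084.9136
  8     5,175.00     4,504.3799    36,035.0391
  Σ                  5,647.9421    40,529.9510
Price P = Σ PV = 5,647.9421.
Macaulay duration = Σ(t·PV) / P = 40,529.9510 / 5,647.9421 = 7.17606 half-year periods.
In years: 7.17606 / 2 = 3.58803 years.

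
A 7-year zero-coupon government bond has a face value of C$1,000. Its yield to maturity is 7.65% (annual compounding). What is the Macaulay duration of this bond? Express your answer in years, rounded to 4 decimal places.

A zero-coupon bond has a single cash flow at maturity, so its Macaulay duration equals its maturity: 7 years.

7.0000 years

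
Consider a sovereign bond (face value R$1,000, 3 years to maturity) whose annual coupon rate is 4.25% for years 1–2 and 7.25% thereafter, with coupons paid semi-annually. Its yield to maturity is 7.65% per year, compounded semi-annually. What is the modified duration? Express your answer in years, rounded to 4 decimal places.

Periodic yield y = 0.03825. First find Macaulay duration:
  t   CF        PV=CF/(1+0.03825)^t    t·PV
  1        21.25        20.4671        20.4671
  2        21.25        19.7131        39.4262
  3        21.25        18.9869        56.9606
  4        21.25        18.2874        73.1495
  5        36.25        30.0468       150.2340
  6     1,036.25       827.2807     4,963.6843
  Σ                    934.7820     5,303.9218
P = 934.7820; Macaulay duration = 5,303.9218 / 934.7820 = 5.67397 half-year periods = 2.83698 years.
Modified duration = D_Mac / (1 + y) = 2.83698 / 1.03825 = 2.73247 years.

2.7325 years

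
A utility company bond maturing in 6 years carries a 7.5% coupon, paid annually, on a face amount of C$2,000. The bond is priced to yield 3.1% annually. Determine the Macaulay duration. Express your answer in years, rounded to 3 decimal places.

5.153 years

Periodic yield y = 0.031. Discount each cash flow and weight by its year:
  t   CF        PV=CF/(1+0.031)^t    t·PV
  1       150.00       145.4898       145.4898
  2       150.00       141.1152       282.2305
  3       150.00       136.8722       410.6166
  4       150.00       132.7567       531.0270
  5       150.00       128.7650       643.8251
  6     2,150.00     1,790.1378    10,740.8269
  Σ                  2,475.1369    12,754.0160
Price P = Σ PV = 2,475.1369.
Macaulay duration = Σ(t·PV) / P = 12,754.0160 / 2,475.1369 = 5.15285 years.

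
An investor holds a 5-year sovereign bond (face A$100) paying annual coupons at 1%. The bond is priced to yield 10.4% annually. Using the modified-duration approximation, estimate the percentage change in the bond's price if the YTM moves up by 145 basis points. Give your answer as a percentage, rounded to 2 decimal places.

Periodic yield y = 0.104. Modified duration first:
  t   CF        PV=CF/(1+0.104)^t    t·PV
  1         1.00         0.9058         0.9058
  2         1.00         0.8205         1.6409
  3         1.00         0.7432         2.2295
  4         1.00         0.6732         2.6927
  5       101.00        61.5852       307.9258
  Σ                     64.7278       315.3947
P = 64.7278; D_Mac = 4.87263 yrs; D_mod = 4.87263/(1+0.104) = 4.41362 yrs.
ΔP/P ≈ -D_mod · Δy = -4.41362 × (+0.0145) = -0.063997 = -6.3997%.

-6.40%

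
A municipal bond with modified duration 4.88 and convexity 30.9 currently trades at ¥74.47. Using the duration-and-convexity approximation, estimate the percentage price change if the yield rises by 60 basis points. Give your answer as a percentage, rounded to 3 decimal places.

-2.872%

Duration effect: -D_mod·Δy = -4.88 × (+0.006) = -0.029280
Convexity effect: ½·C·(Δy)² = 0.5 × 30.9 × (0.006)² = +0.0005562
ΔP/P ≈ -0.029280 + 0.0005562 = -0.0287238
= -2.87238%.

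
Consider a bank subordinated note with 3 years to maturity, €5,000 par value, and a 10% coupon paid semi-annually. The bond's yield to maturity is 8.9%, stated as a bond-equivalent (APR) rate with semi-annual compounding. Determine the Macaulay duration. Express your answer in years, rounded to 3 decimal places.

2.670 years

Periodic yield y = 0.0445. Discount each cash flow and weight by its period:
  t   CF        PV=CF/(1+0.0445)^t    t·PV
  1       250.00       239.3490       239.3490
  2       250.00       229.1517       458.3034
  3       250.00       219.3889       658.1667
  4       250.00       210.0420       840.1682
  5       250.00       201.0934     1,005.4669
  6     5,250.00     4,043.0456    24,258.2735
  Σ                  5,142.0706    27,459.7277
Price P = Σ PV = 5,142.0706.
Macaulay duration = Σ(t·PV) / P = 27,459.7277 / 5,142.0706 = 5.34021 half-year periods.
In years: 5.34021 / 2 = 2.67010 years.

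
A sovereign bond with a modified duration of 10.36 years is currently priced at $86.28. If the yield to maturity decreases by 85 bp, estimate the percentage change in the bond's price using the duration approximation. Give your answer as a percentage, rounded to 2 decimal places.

Duration approximation: ΔP/P ≈ -D_mod · Δy = -10.36 × (-0.0085) = +0.088060.
As a percentage: +8.8060%.

+8.81%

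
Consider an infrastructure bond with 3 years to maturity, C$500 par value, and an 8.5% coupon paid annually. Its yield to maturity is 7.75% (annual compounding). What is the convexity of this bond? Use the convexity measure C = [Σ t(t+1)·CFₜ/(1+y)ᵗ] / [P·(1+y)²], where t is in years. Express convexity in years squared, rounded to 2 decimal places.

9.30

With y = 0.0775:
  t   CF        PV=CF/(1+0.0775)^t    t·PV        t(t+1)·PV
  1        42.50        39.4432        39.4432          78.8863
  2        42.50        36.6062        73.2124         219.6371
  3       542.50       433.6585     1,300.9756       5,203.9025
  Σ                    509.7079     1,413.6311       5,502.4259
P = 509.7079.
Convexity = Σ t(t+1)·PV / [P·(1+y)²] = 5,502.4259 / (509.7079 × 1.161006) = 9.29819.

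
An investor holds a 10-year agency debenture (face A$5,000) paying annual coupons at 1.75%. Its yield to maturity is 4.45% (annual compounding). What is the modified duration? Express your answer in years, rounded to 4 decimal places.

8.7524 years

Periodic yield y = 0.0445. First find Macaulay duration:
  t   CF        PV=CF/(1+0.0445)^t    t·PV
  1        87.50        83.7721        83.7721
  2        87.50        80.2031       160.4062
  3        87.50        76.7861       230.3584
  4        87.50        73.5147       294.0589
  5        87.50        70.3827       351.9134
  6        87.50        67.3841       404.3046
  7        87.50        64.5133       451.5928
  8        87.50        61.7647       494.1178
  9        87.50        59.1333       532.1996
  10    5,087.50     3,291.6980    32,916.9797
  Σ                  3,929.1521    35,919.7034
P = 3,929.1521; Macaulay duration = 35,919.7034 / 3,929.1521 = 9.14185 years.
Modified duration = D_Mac / (1 + y) = 9.14185 / 1.0445 = 8.75237 years.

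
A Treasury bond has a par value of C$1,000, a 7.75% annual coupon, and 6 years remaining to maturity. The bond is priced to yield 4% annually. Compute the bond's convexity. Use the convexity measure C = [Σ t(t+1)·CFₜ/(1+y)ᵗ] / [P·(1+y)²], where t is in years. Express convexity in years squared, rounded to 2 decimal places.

With y = 0.04:
  t   CF        PV=CF/(1+0.04)^t    t·PV        t(t+1)·PV
  1        77.50        74.5192        74.5192         149.0385
  2        77.50        71.6531       143.3062         429.9186
  3        77.50        68.8972       206.6917         826.7666
  4        77.50        66.2473       264.9893       1,324.9465
  5        77.50        63.6994       318.4968       1,910.9805
  6     1,077.50       851.5639     5,109.3834      35,765.6839
  Σ                  1,196.5801     6,117.3866      40,407.3346
P = 1,196.5801.
Convexity = Σ t(t+1)·PV / [P·(1+y)²] = 40,407.3346 / (1,196.5801 × 1.081600) = 31.22135.

31.22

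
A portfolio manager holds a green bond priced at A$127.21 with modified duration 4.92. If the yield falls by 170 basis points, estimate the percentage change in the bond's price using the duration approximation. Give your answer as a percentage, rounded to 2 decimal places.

Duration approximation: ΔP/P ≈ -D_mod · Δy = -4.92 × (-0.017) = +0.083640.
As a percentage: +8.3640%.

+8.36%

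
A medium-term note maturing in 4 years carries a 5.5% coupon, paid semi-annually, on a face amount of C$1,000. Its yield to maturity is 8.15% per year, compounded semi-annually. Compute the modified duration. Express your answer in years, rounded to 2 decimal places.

3.48 years

Periodic yield y = 0.04075. First find Macaulay duration:
  t   CF        PV=CF/(1+0.04075)^t    t·PV
  1        27.50        26.4233        26.4233
  2        27.50        25.3887        50.7773
  3        27.50        24.3946        73.1838
  4        27.50        23.4394        93.7577
  5        27.50        22.5217       112.6084
  6        27.50        21.6398       129.8391
  7        27.50        20.7926       145.5479
  8     1,027.50       746.4668     5,971.7341
  Σ                    911.0668     6,603.8714
P = 911.0668; Macaulay duration = 6,603.8714 / 911.0668 = 7.24850 half-year periods = 3.62425 years.
Modified duration = D_Mac / (1 + y) = 3.62425 / 1.04075 = 3.48235 years.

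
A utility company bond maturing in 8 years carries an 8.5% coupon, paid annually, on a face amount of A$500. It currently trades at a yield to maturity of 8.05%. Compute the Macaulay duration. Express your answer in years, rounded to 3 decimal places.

Periodic yield y = 0.0805. Discount each cash flow and weight by its year:
  t   CF        PV=CF/(1+0.0805)^t    t·PV
  1        42.50        39.3336        39.3336
  2        42.50        36.4032        72.8064
  3        42.50        33.6911       101.0732
  4        42.50        31.1810       124.7239
  5        42.50        28.8579       144.2896
  6        42.50        26.7079       160.2476
  7        42.50        24.7181       173.0269
  8       542.50       292.0126     2,336.1007
  Σ                    512.9054     3,151.6019
Price P = Σ PV = 512.9054.
Macaulay duration = Σ(t·PV) / P = 3,151.6019 / 512.9054 = 6.14461 years.

6.145 years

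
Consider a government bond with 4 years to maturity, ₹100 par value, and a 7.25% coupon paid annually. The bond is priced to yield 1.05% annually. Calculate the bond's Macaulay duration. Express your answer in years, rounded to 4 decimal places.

3.6557 years

Periodic yield y = 0.0105. Discount each cash flow and weight by its year:
  t   CF        PV=CF/(1+0.0105)^t    t·PV
  1         7.25         7.1747         7.1747
  2         7.25         7.1001        14.2002
  3         7.25         7.0263        21.0790
  4       107.25       102.8613       411.4452
  Σ                    124.1624       453.8991
Price P = Σ PV = 124.1624.
Macaulay duration = Σ(t·PV) / P = 453.8991 / 124.1624 = 3.65569 years.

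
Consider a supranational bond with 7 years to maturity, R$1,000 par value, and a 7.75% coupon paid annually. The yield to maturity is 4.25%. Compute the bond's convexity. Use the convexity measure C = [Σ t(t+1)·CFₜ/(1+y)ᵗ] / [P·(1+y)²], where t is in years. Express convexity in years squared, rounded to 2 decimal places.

39.77

With y = 0.0425:
  t   CF        PV=CF/(1+0.0425)^t    t·PV        t(t+1)·PV
  1        77.50        74.3405        74.3405         148.6811
  2        77.50        71.3099       142.6197         427.8592
  3        77.50        68.4027       205.2082         820.8329
  4        77.50        65.6141       262.4566       1,312.2828
  5        77.50        62.9392       314.6961       1,888.1767
  6        77.50        60.3734       362.2401       2,535.6810
  7     1,077.50       805.1649     5,636.1543      45,089.2343
  Σ                  1,208.1447     6,997.7156      52,222.7479
P = 1,208.1447.
Convexity = Σ t(t+1)·PV / [P·(1+y)²] = 52,222.7479 / (1,208.1447 × 1.086806) = 39.77302.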